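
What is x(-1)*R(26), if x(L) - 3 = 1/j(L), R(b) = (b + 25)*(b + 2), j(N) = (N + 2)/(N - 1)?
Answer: 1428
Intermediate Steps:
j(N) = (2 + N)/(-1 + N)
R(b) = (2 + b)*(25 + b) (R(b) = (25 + b)*(2 + b) = (2 + b)*(25 + b))
x(L) = 3 + (-1 + L)/(2 + L) (x(L) = 3 + 1/((2 + L)/(-1 + L)) = 3 + (-1 + L)/(2 + L))
x(-1)*R(26) = ((5 + 4*(-1))/(2 - 1))*(50 + 26² + 27*26) = ((5 - 4)/1)*(50 + 676 + 702) = (1*1)*1428 = 1*1428 = 1428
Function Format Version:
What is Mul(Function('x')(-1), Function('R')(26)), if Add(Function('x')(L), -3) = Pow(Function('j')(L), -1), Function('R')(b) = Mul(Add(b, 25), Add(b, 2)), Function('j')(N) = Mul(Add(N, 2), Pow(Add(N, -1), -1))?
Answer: 1428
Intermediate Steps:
Function('j')(N) = Mul(Pow(Add(-1, N), -1), Add(2, N)) (Function('j')(N) = Mul(Add(2, N), Pow(Add(-1, N), -1)) = Mul(Pow(Add(-1, N), -1), Add(2, N)))
Function('R')(b) = Mul(Add(2, b), Add(25, b)) (Function('R')(b) = Mul(Add(25, b), Add(2, b)) = Mul(Add(2, b), Add(25, b)))
Function('x')(L) = Add(3, Mul(Pow(Add(2, L), -1), Add(-1, L))) (Function('x')(L) = Add(3, Pow(Mul(Pow(Add(-1, L), -1), Add(2, L)), -1)) = Add(3, Mul(Pow(Add(2, L), -1), Add(-1, L))))
Mul(Function('x')(-1), Function('R')(26)) = Mul(Mul(Pow(Add(2, -1), -1), Add(5, Mul(4, -1))), Add(50, Pow(26, 2), Mul(27, 26))) = Mul(Mul(Pow(1, -1), Add(5, -4)), Add(50, 676, 702)) = Mul(Mul(1, 1), 1428) = Mul(1, 1428) = 1428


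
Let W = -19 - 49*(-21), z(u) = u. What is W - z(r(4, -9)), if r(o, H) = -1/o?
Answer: 4041/4 ≈ 1010.3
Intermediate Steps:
W = 1010 (W = -19 + 1029 = 1010)
W - z(r(4, -9)) = 1010 - (-1)/4 = 1010 - 1*(-¼) = 1010 + ¼ = 4041/4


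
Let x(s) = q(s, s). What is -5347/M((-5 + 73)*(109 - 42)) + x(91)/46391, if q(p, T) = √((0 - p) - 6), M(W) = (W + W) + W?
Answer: -5347/13668 + I*√97/46391 ≈ -0.39121 + 0.0002123*I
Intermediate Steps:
M(W) = 3*W (M(W) = 2*W + W = 3*W)
q(p, T) = √(-6 - p) (q(p, T) = √(-p - 6) = √(-6 - p))
x(s) = √(-6 - s)
-5347/M((-5 + 73)*(109 - 42)) + x(91)/46391 = -5347*1/(3*(-5 + 73)*(109 - 42)) + √(-6 - 1*91)/46391 = -5347/(3*(68*67)) + √(-6 - 91)*(1/46391) = -5347/(3*4556) + √(-97)*(1/46391) = -5347/13668 + (I*√97)*(1/46391) = -5347*1/13668 + I*√97/46391 = -5347/13668 + I*√97/46391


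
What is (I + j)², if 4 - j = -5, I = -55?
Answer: 2116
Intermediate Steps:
j = 9 (j = 4 - 1*(-5) = 4 + 5 = 9)
(I + j)² = (-55 + 9)² = (-46)² = 2116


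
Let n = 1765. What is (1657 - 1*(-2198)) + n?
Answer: 5620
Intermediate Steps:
(1657 - 1*(-2198)) + n = (1657 - 1*(-2198)) + 1765 = (1657 + 2198) + 1765 = 3855 + 1765 = 5620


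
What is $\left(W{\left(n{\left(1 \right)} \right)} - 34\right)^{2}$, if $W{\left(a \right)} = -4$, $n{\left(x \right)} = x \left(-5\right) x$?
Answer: $1444$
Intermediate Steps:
$n{\left(x \right)} = - 5 x^{2}$ ($n{\left(x \right)} = - 5 x x = - 5 x^{2}$)
$\left(W{\left(n{\left(1 \right)} \right)} - 34\right)^{2} = \left(-4 - 34\right)^{2} = \left(-38\right)^{2} = 1444$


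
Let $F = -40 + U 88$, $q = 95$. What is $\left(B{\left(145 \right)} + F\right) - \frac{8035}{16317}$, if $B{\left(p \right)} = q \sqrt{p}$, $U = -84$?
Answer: $- \frac{121275979}{16317} + 95 \sqrt{145} \approx -6288.5$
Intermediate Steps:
$F = -7432$ ($F = -40 - 7392 = -7432$)
$B{\left(p \right)} = 95 \sqrt{p}$
$\left(B{\left(145 \right)} + F\right) - \frac{8035}{16317} = \left(95 \sqrt{145} - 7432\right) - \frac{8035}{16317} = \left(-7432 + 95 \sqrt{145}\right) - \frac{8035}{16317} = - \frac{121275979}{16317} + 95 \sqrt{145}$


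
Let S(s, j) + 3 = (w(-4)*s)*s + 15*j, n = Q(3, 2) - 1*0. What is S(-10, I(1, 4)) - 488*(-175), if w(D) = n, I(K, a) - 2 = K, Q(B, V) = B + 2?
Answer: 85942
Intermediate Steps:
Q(B, V) = 2 + B
I(K, a) = 2 + K
n = 5 (n = (2 + 3) - 1*0 = 5 + 0 = 5)
w(D) = 5
S(s, j) = -3 + 5*s² + 15*j (S(s, j) = -3 + ((5*s)*s + 15*j) = -3 + (5*s² + 15*j) = -3 + 5*s² + 15*j)
S(-10, I(1, 4)) - 488*(-175) = (-3 + 5*(-10)² + 15*(2 + 1)) - 488*(-175) = (-3 + 5*100 + 15*3) + 85400 = (-3 + 500 + 45) + 85400 = 542 + 85400 = 85942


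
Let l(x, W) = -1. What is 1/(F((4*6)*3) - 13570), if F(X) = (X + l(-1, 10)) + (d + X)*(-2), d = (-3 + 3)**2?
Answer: -1/13643 ≈ -7.3298e-5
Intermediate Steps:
d = 0 (d = 0**2 = 0)
F(X) = -1 - X (F(X) = (X - 1) + (0 + X)*(-2) = (-1 + X) + X*(-2) = (-1 + X) - 2*X = -1 - X)
1/(F((4*6)*3) - 13570) = 1/((-1 - 4*6*3) - 13570) = 1/((-1 - 24*3) - 13570) = 1/((-1 - 1*72) - 13570) = 1/((-1 - 72) - 13570) = 1/(-73 - 13570) = 1/(-13643) = -1/13643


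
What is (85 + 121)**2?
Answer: 42436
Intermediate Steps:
(85 + 121)**2 = 206**2 = 42436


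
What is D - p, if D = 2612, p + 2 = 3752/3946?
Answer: 5155546/1973 ≈ 2613.1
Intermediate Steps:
p = -2070/1973 (p = -2 + 3752/3946 = -2 + 3752*(1/3946) = -2 + 1876/1973 = -2070/1973 ≈ -1.0492)
D - p = 2612 - 1*(-2070/1973) = 2612 + 2070/1973 = 5155546/1973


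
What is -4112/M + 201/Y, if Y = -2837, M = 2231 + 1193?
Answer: -772123/607118 ≈ -1.2718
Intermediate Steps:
M = 3424
-4112/M + 201/Y = -4112/3424 + 201/(-2837) = -4112*1/3424 + 201*(-1/2837) = -257/214 - 201/2837 = -772123/607118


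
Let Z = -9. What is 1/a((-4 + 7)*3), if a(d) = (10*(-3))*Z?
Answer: 1/270 ≈ 0.0037037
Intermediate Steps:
a(d) = 270 (a(d) = (10*(-3))*(-9) = -30*(-9) = 270)
1/a((-4 + 7)*3) = 1/270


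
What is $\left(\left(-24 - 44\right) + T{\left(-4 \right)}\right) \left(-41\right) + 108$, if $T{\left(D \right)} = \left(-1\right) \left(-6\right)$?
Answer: $2650$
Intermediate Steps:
$T{\left(D \right)} = 6$
$\left(\left(-24 - 44\right) + T{\left(-4 \right)}\right) \left(-41\right) + 108 = \left(\left(-24 - 44\right) + 6\right) \left(-41\right) + 108 = \left(-68 + 6\right) \left(-41\right) + 108 = \left(-62\right) \left(-41\right) + 108 = 2542 + 108 = 2650$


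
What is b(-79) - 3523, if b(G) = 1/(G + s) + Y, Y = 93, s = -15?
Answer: -322421/94 ≈ -3430.0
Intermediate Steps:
b(G) = 93 + 1/(-15 + G) (b(G) = 1/(G - 15) + 93 = 1/(-15 + G) + 93 = 93 + 1/(-15 + G))
b(-79) - 3523 = (-1394 + 93*(-79))/(-15 - 79) - 3523 = (-1394 - 7347)/(-94) - 3523 = -1/94*(-8741) - 3523 = 8741/94 - 3523 = -322421/94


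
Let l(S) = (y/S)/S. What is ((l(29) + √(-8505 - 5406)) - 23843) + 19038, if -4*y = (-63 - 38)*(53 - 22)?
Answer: -16160889/3364 + I*√13911 ≈ -4804.1 + 117.94*I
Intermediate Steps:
y = 3131/4 (y = -(-63 - 38)*(53 - 22)/4 = -(-101)*31/4 = -¼*(-3131) = 3131/4 ≈ 782.75)
l(S) = 3131/(4*S²) (l(S) = (3131/(4*S))/S = 3131/(4*S²))
((l(29) + √(-8505 - 5406)) - 23843) + 19038 = (((3131/4)/29² + √(-8505 - 5406)) - 23843) + 19038 = (((3131/4)*(1/841) + √(-13911)) - 23843) + 19038 = ((3131/3364 + I*√13911) - 23843) + 19038 = (-80204721/3364 + I*√13911) + 19038 = -16160889/3364 + I*√13911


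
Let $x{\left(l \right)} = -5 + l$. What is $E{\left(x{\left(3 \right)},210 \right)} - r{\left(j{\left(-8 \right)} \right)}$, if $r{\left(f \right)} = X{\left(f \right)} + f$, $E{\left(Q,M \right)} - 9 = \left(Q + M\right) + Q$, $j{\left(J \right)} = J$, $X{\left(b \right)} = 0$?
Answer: $223$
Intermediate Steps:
$E{\left(Q,M \right)} = 9 + M + 2 Q$ ($E{\left(Q,M \right)} = 9 + \left(\left(Q + M\right) + Q\right) = 9 + \left(\left(M + Q\right) + Q\right) = 9 + \left(M + 2 Q\right) = 9 + M + 2 Q$)
$r{\left(f \right)} = f$ ($r{\left(f \right)} = 0 + f = f$)
$E{\left(x{\left(3 \right)},210 \right)} - r{\left(j{\left(-8 \right)} \right)} = \left(9 + 210 + 2 \left(-5 + 3\right)\right) - -8 = \left(9 + 210 + 2 \left(-2\right)\right) + 8 = \left(9 + 210 - 4\right) + 8 = 215 + 8 = 223$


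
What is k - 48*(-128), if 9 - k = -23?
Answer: 6176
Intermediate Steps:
k = 32 (k = 9 - 1*(-23) = 9 + 23 = 32)
k - 48*(-128) = 32 - 48*(-128) = 32 + 6144 = 6176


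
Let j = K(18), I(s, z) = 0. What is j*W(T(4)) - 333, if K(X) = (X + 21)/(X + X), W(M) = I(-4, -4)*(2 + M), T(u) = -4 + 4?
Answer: -333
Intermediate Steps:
T(u) = 0
W(M) = 0 (W(M) = 0*(2 + M) = 0)
K(X) = (21 + X)/(2*X) (K(X) = (21 + X)/((2*X)) = (21 + X)*(1/(2*X)) = (21 + X)/(2*X))
j = 13/12 (j = (½)*(21 + 18)/18 = (½)*(1/18)*39 = 13/12 ≈ 1.0833)
j*W(T(4)) - 333 = (13/12)*0 - 333 = 0 - 333 = -333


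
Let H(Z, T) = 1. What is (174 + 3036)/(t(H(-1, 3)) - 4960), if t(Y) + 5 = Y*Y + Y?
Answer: -3210/4963 ≈ -0.64679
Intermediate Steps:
t(Y) = -5 + Y + Y**2 (t(Y) = -5 + (Y*Y + Y) = -5 + (Y**2 + Y) = -5 + (Y + Y**2) = -5 + Y + Y**2)
(174 + 3036)/(t(H(-1, 3)) - 4960) = (174 + 3036)/((-5 + 1 + 1**2) - 4960) = 3210/((-5 + 1 + 1) - 4960) = 3210/(-3 - 4960) = 3210/(-4963) = 3210*(-1/4963) = -3210/4963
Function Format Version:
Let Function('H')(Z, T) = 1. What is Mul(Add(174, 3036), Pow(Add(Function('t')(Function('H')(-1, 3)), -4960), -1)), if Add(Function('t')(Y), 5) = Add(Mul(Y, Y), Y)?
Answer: Rational(-3210, 4963) ≈ -0.64679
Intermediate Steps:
Function('t')(Y) = Add(-5, Y, Pow(Y, 2)) (Function('t')(Y) = Add(-5, Add(Mul(Y, Y), Y)) = Add(-5, Add(Pow(Y, 2), Y)) = Add(-5, Add(Y, Pow(Y, 2))) = Add(-5, Y, Pow(Y, 2)))
Mul(Add(174, 3036), Pow(Add(Function('t')(Function('H')(-1, 3)), -4960), -1)) = Mul(Add(174, 3036), Pow(Add(Add(-5, 1, Pow(1, 2)), -4960), -1)) = Mul(3210, Pow(Add(Add(-5, 1, 1), -4960), -1)) = Mul(3210, Pow(Add(-3, -4960), -1)) = Mul(3210, Pow(-4963, -1)) = Mul(3210, Rational(-1, 4963)) = Rational(-3210, 4963)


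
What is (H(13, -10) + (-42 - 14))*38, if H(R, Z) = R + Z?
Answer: -2014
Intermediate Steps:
(H(13, -10) + (-42 - 14))*38 = ((13 - 10) + (-42 - 14))*38 = (3 - 56)*38 = -53*38 = -2014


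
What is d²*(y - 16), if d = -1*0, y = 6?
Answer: 0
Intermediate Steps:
d = 0
d²*(y - 16) = 0²*(6 - 16) = 0*(-10) = 0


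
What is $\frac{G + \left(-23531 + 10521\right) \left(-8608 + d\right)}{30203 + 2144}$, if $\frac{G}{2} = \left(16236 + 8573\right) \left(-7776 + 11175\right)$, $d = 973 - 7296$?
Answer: $\frac{362903892}{32347} \approx 11219.0$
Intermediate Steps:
$d = -6323$ ($d = 973 - 7296 = -6323$)
$G = 168651582$ ($G = 2 \left(16236 + 8573\right) \left(-7776 + 11175\right) = 2 \cdot 24809 \cdot 3399 = 2 \cdot 84325791 = 168651582$)
$\frac{G + \left(-23531 + 10521\right) \left(-8608 + d\right)}{30203 + 2144} = \frac{168651582 + \left(-23531 + 10521\right) \left(-8608 - 6323\right)}{30203 + 2144} = \frac{168651582 - -194252310}{32347} = \left(168651582 + 194252310\right) \frac{1}{32347} = 362903892 \cdot \frac{1}{32347} = \frac{362903892}{32347}$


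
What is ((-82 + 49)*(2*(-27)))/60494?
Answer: 891/30247 ≈ 0.029457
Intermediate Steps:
((-82 + 49)*(2*(-27)))/60494 = -33*(-54)*(1/60494) = 1782*(1/60494) = 891/30247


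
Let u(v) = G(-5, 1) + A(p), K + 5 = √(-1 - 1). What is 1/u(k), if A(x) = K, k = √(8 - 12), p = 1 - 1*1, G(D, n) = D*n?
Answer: -5/51 - I*√2/102 ≈ -0.098039 - 0.013865*I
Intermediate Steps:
p = 0 (p = 1 - 1 = 0)
k = 2*I (k = √(-4) = 2*I ≈ 2.0*I)
K = -5 + I*√2 (K = -5 + √(-1 - 1) = -5 + √(-2) = -5 + I*√2 ≈ -5.0 + 1.4142*I)
A(x) = -5 + I*√2
u(v) = -10 + I*√2 (u(v) = -5*1 + (-5 + I*√2) = -5 + (-5 + I*√2) = -10 + I*√2)
1/u(k) = 1/(-10 + I*√2)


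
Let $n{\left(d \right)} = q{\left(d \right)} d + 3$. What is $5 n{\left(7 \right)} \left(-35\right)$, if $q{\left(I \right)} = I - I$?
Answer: $-525$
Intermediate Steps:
$q{\left(I \right)} = 0$
$n{\left(d \right)} = 3$ ($n{\left(d \right)} = 0 d + 3 = 0 + 3 = 3$)
$5 n{\left(7 \right)} \left(-35\right) = 5 \cdot 3 \left(-35\right) = 15 \left(-35\right) = -525$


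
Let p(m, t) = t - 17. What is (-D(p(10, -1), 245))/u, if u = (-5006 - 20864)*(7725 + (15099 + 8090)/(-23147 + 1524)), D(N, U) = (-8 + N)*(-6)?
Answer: 64869/83089706785 ≈ 7.8071e-7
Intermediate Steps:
p(m, t) = -17 + t
D(N, U) = 48 - 6*N
u = -4320664752820/21623 (u = -25870*(7725 + 23189/(-21623)) = -25870*(7725 + 23189*(-1/21623)) = -25870*(7725 - 23189/21623) = -25870*167014486/21623 = -4320664752820/21623 ≈ -1.9982e+8)
(-D(p(10, -1), 245))/u = (-(48 - 6*(-17 - 1)))/(-4320664752820/21623) = -(48 - 6*(-18))*(-21623/4320664752820) = -(48 + 108)*(-21623/4320664752820) = -1*156*(-21623/4320664752820) = -156*(-21623/4320664752820) = 64869/83089706785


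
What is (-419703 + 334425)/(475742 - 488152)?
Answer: 42639/6205 ≈ 6.8717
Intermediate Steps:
(-419703 + 334425)/(475742 - 488152) = -85278/(-12410) = -85278*(-1/12410) = 42639/6205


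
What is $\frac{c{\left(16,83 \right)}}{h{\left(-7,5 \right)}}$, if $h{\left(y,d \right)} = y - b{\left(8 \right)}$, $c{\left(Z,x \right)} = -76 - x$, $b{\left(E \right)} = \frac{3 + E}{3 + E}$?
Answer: $\frac{159}{8} \approx 19.875$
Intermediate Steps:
$b{\left(E \right)} = 1$
$h{\left(y,d \right)} = -1 + y$ ($h{\left(y,d \right)} = y - 1 = -1 + y$)
$\frac{c{\left(16,83 \right)}}{h{\left(-7,5 \right)}} = \frac{-76 - 83}{-1 - 7} = \frac{-76 - 83}{-8} = \left(-159\right) \left(- \frac{1}{8}\right) = \frac{159}{8}$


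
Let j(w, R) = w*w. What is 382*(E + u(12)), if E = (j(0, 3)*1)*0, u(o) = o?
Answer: 4584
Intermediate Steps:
j(w, R) = w²
E = 0 (E = (0²*1)*0 = (0*1)*0 = 0*0 = 0)
382*(E + u(12)) = 382*(0 + 12) = 382*12 = 4584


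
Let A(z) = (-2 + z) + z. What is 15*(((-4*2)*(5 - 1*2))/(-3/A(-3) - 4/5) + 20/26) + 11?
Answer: 192181/221 ≈ 869.60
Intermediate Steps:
A(z) = -2 + 2*z
15*(((-4*2)*(5 - 1*2))/(-3/A(-3) - 4/5) + 20/26) + 11 = 15*(((-4*2)*(5 - 1*2))/(-3/(-2 + 2*(-3)) - 4/5) + 20/26) + 11 = 15*((-8*(5 - 2))/(-3/(-2 - 6) - 4*⅕) + 20*(1/26)) + 11 = 15*((-8*3)/(-3/(-8) - ⅘) + 10/13) + 11 = 15*(-24/(-3*(-⅛) - ⅘) + 10/13) + 11 = 15*(-24/(3/8 - ⅘) + 10/13) + 11 = 15*(-24/(-17/40) + 10/13) + 11 = 15*(-24*(-40/17) + 10/13) + 11 = 15*(960/17 + 10/13) + 11 = 15*(12650/221) + 11 = 189750/221 + 11 = 192181/221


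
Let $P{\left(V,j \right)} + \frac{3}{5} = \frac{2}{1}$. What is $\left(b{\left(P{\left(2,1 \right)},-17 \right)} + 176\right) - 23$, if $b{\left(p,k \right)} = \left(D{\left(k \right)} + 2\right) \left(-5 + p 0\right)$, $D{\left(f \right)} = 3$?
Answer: $128$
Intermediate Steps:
$P{\left(V,j \right)} = \frac{7}{5}$ ($P{\left(V,j \right)} = - \frac{3}{5} + \frac{2}{1} = - \frac{3}{5} + 2 \cdot 1 = - \frac{3}{5} + 2 = \frac{7}{5}$)
$b{\left(p,k \right)} = -25$ ($b{\left(p,k \right)} = \left(3 + 2\right) \left(-5 + p 0\right) = 5 \left(-5 + 0\right) = 5 \left(-5\right) = -25$)
$\left(b{\left(P{\left(2,1 \right)},-17 \right)} + 176\right) - 23 = \left(-25 + 176\right) - 23 = 151 - 23 = 128$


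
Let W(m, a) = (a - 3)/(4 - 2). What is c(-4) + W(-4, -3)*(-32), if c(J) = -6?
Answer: 90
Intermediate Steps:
W(m, a) = -3/2 + a/2 (W(m, a) = (-3 + a)/2 = (-3 + a)*(1/2) = -3/2 + a/2)
c(-4) + W(-4, -3)*(-32) = -6 + (-3/2 + (1/2)*(-3))*(-32) = -6 + (-3/2 - 3/2)*(-32) = -6 - 3*(-32) = -6 + 96 = 90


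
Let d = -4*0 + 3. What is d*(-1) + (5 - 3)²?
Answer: 1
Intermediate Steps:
d = 3 (d = 0 + 3 = 3)
d*(-1) + (5 - 3)² = 3*(-1) + (5 - 3)² = -3 + 2² = -3 + 4 = 1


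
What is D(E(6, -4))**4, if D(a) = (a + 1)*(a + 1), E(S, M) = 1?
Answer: 256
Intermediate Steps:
D(a) = (1 + a)**2 (D(a) = (1 + a)*(1 + a) = (1 + a)**2)
D(E(6, -4))**4 = ((1 + 1)**2)**4 = (2**2)**4 = 4**4 = 256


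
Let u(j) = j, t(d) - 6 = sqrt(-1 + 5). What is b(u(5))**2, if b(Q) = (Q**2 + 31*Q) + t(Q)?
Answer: 35344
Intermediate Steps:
t(d) = 8 (t(d) = 6 + sqrt(-1 + 5) = 6 + sqrt(4) = 6 + 2 = 8)
b(Q) = 8 + Q**2 + 31*Q (b(Q) = (Q**2 + 31*Q) + 8 = 8 + Q**2 + 31*Q)
b(u(5))**2 = (8 + 5**2 + 31*5)**2 = (8 + 25 + 155)**2 = 188**2 = 35344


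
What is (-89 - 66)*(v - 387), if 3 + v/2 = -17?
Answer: 66185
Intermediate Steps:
v = -40 (v = -6 + 2*(-17) = -6 - 34 = -40)
(-89 - 66)*(v - 387) = (-89 - 66)*(-40 - 387) = -155*(-427) = 66185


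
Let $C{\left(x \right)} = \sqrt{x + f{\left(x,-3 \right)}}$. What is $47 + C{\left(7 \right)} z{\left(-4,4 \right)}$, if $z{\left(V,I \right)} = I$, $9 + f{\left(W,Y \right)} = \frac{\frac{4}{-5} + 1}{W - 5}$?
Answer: $47 + \frac{2 i \sqrt{190}}{5} \approx 47.0 + 5.5136 i$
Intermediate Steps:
$f{\left(W,Y \right)} = -9 + \frac{1}{5 \left(-5 + W\right)}$ ($f{\left(W,Y \right)} = -9 + \frac{\frac{4}{-5} + 1}{W - 5} = -9 + \frac{4 \left(- \frac{1}{5}\right) + 1}{-5 + W} = -9 + \frac{- \frac{4}{5} + 1}{-5 + W} = -9 + \frac{1}{5 \left(-5 + W\right)}$)
$C{\left(x \right)} = \sqrt{x + \frac{226 - 45 x}{5 \left(-5 + x\right)}}$
$47 + C{\left(7 \right)} z{\left(-4,4 \right)} = 47 + \frac{\sqrt{5} \sqrt{\frac{226 - 490 + 5 \cdot 7^{2}}{-5 + 7}}}{5} \cdot 4 = 47 + \frac{\sqrt{5} \sqrt{\frac{226 - 490 + 5 \cdot 49}{2}}}{5} \cdot 4 = 47 + \frac{\sqrt{5} \sqrt{\frac{226 - 490 + 245}{2}}}{5} \cdot 4 = 47 + \frac{\sqrt{5} \sqrt{\frac{1}{2} \left(-19\right)}}{5} \cdot 4 = 47 + \frac{\sqrt{5} \sqrt{- \frac{19}{2}}}{5} \cdot 4 = 47 + \frac{\sqrt{5} \frac{i \sqrt{38}}{2}}{5} \cdot 4 = 47 + \frac{i \sqrt{190}}{10} \cdot 4 = 47 + \frac{2 i \sqrt{190}}{5}$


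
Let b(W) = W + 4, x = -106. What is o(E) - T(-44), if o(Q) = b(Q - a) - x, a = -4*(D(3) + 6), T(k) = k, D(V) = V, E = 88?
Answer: 278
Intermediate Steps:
a = -36 (a = -4*(3 + 6) = -4*9 = -36)
b(W) = 4 + W
o(Q) = 146 + Q (o(Q) = (4 + (Q - 1*(-36))) - 1*(-106) = (4 + (Q + 36)) + 106 = (4 + (36 + Q)) + 106 = (40 + Q) + 106 = 146 + Q)
o(E) - T(-44) = (146 + 88) - 1*(-44) = 234 + 44 = 278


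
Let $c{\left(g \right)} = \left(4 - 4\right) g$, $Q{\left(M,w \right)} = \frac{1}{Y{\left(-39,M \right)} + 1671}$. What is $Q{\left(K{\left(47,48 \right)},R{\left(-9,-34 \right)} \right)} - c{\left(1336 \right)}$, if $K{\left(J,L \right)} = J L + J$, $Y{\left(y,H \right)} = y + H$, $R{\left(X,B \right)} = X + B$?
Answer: $\frac{1}{3935} \approx 0.00025413$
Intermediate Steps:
$R{\left(X,B \right)} = B + X$
$Y{\left(y,H \right)} = H + y$
$K{\left(J,L \right)} = J + J L$
$Q{\left(M,w \right)} = \frac{1}{1632 + M}$ ($Q{\left(M,w \right)} = \frac{1}{\left(M - 39\right) + 1671} = \frac{1}{\left(-39 + M\right) + 1671} = \frac{1}{1632 + M}$)
$c{\left(g \right)} = 0$ ($c{\left(g \right)} = 0 g = 0$)
$Q{\left(K{\left(47,48 \right)},R{\left(-9,-34 \right)} \right)} - c{\left(1336 \right)} = \frac{1}{1632 + 47 \left(1 + 48\right)} - 0 = \frac{1}{1632 + 47 \cdot 49} + 0 = \frac{1}{1632 + 2303} + 0 = \frac{1}{3935} + 0 = \frac{1}{3935}$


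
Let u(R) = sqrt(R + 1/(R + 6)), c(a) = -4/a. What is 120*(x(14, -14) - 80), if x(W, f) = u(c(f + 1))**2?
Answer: -5086980/533 ≈ -9544.0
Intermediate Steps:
u(R) = sqrt(R + 1/(6 + R))
x(W, f) = (1 - 4*(6 - 4/(1 + f))/(1 + f))/(6 - 4/(1 + f)) (x(W, f) = (sqrt((1 + (-4/(f + 1))*(6 - 4/(f + 1)))/(6 - 4/(f + 1))))**2 = (sqrt((1 + (-4/(1 + f))*(6 - 4/(1 + f)))/(6 - 4/(1 + f))))**2 = (sqrt((1 - 4*(6 - 4/(1 + f))/(1 + f))/(6 - 4/(1 + f))))**2 = (1 - 4*(6 - 4/(1 + f))/(1 + f))/(6 - 4/(1 + f)))
120*(x(14, -14) - 80) = 120*((-7 + (-14)**2 - 22*(-14))/(2*(1 + 3*(-14)**2 + 4*(-14))) - 80) = 120*((-7 + 196 + 308)/(2*(1 + 3*196 - 56)) - 80) = 120*((1/2)*497/(1 + 588 - 56) - 80) = 120*((1/2)*497/533 - 80) = 120*((1/2)*(1/533)*497 - 80) = 120*(497/1066 - 80) = 120*(-84783/1066) = -5086980/533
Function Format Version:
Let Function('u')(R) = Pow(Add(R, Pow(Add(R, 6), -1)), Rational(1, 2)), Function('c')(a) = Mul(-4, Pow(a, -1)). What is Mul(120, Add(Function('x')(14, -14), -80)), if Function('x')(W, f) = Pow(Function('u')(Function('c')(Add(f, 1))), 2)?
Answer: Rational(-5086980, 533) ≈ -9544.0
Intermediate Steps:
Function('u')(R) = Pow(Add(R, Pow(Add(6, R), -1)), Rational(1, 2))
Function('x')(W, f) = Mul(Pow(Add(6, Mul(-4, Pow(Add(1, f), -1))), -1), Add(1, Mul(-4, Pow(Add(1, f), -1), Add(6, Mul(-4, Pow(Add(1, f), -1)))))) (Function('x')(W, f) = Pow(Pow(Mul(Pow(Add(6, Mul(-4, Pow(Add(f, 1), -1))), -1), Add(1, Mul(Mul(-4, Pow(Add(f, 1), -1)), Add(6, Mul(-4, Pow(Add(f, 1), -1)))))), Rational(1, 2)), 2) = Pow(Pow(Mul(Pow(Add(6, Mul(-4, Pow(Add(1, f), -1))), -1), Add(1, Mul(Mul(-4, Pow(Add(1, f), -1)), Add(6, Mul(-4, Pow(Add(1, f), -1)))))), Rational(1, 2)), 2) = Pow(Pow(Mul(Pow(Add(6, Mul(-4, Pow(Add(1, f), -1))), -1), Add(1, Mul(-4, Pow(Add(1, f), -1), Add(6, Mul(-4, Pow(Add(1, f), -1)))))), Rational(1, 2)), 2) = Mul(Pow(Add(6, Mul(-4, Pow(Add(1, f), -1))), -1), Add(1, Mul(-4, Pow(Add(1, f), -1), Add(6, Mul(-4, Pow(Add(1, f), -1)))))))
Mul(120, Add(Function('x')(14, -14), -80)) = Mul(120, Add(Mul(Rational(1, 2), Pow(Add(1, Mul(3, Pow(-14, 2)), Mul(4, -14)), -1), Add(-7, Pow(-14, 2), Mul(-22, -14))), -80)) = Mul(120, Add(Mul(Rational(1, 2), Pow(Add(1, Mul(3, 196), -56), -1), Add(-7, 196, 308)), -80)) = Mul(120, Add(Mul(Rational(1, 2), Pow(Add(1, 588, -56), -1), 497), -80)) = Mul(120, Add(Mul(Rational(1, 2), Pow(533, -1), 497), -80)) = Mul(120, Add(Mul(Rational(1, 2), Rational(1, 533), 497), -80)) = Mul(120, Add(Rational(497, 1066), -80)) = Mul(120, Rational(-84783, 1066)) = Rational(-5086980, 533)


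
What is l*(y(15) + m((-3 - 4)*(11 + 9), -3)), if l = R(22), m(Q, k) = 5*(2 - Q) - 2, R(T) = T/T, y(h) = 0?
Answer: 708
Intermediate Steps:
R(T) = 1
m(Q, k) = 8 - 5*Q (m(Q, k) = (10 - 5*Q) - 2 = 8 - 5*Q)
l = 1
l*(y(15) + m((-3 - 4)*(11 + 9), -3)) = 1*(0 + (8 - 5*(-3 - 4)*(11 + 9))) = 1*(0 + (8 - (-35)*20)) = 1*(0 + (8 - 5*(-140))) = 1*(0 + (8 + 700)) = 1*(0 + 708) = 1*708 = 708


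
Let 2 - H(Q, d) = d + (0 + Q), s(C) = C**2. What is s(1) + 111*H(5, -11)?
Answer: 889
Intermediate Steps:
H(Q, d) = 2 - Q - d (H(Q, d) = 2 - (d + (0 + Q)) = 2 - (d + Q) = 2 - (Q + d) = 2 + (-Q - d) = 2 - Q - d)
s(1) + 111*H(5, -11) = 1**2 + 111*(2 - 1*5 - 1*(-11)) = 1 + 111*(2 - 5 + 11) = 1 + 111*8 = 1 + 888 = 889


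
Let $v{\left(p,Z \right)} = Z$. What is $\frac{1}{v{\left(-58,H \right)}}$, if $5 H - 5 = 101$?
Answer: $\frac{5}{106} \approx 0.04717$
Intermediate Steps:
$H = \frac{106}{5}$ ($H = 1 + \frac{1}{5} \cdot 101 = 1 + \frac{101}{5} = \frac{106}{5} \approx 21.2$)
$\frac{1}{v{\left(-58,H \right)}} = \frac{1}{\frac{106}{5}} = \frac{5}{106}$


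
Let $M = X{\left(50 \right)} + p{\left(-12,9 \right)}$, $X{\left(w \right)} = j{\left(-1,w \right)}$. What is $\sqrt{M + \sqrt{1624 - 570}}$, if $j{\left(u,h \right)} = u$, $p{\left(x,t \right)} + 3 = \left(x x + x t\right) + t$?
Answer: $\sqrt{41 + \sqrt{1054}} \approx 8.5712$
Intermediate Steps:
$p{\left(x,t \right)} = -3 + t + x^{2} + t x$ ($p{\left(x,t \right)} = -3 + \left(\left(x x + x t\right) + t\right) = -3 + \left(\left(x^{2} + t x\right) + t\right) = -3 + \left(t + x^{2} + t x\right) = -3 + t + x^{2} + t x$)
$X{\left(w \right)} = -1$
$M = 41$ ($M = -1 + \left(-3 + 9 + \left(-12\right)^{2} + 9 \left(-12\right)\right) = -1 + \left(-3 + 9 + 144 - 108\right) = -1 + 42 = 41$)
$\sqrt{M + \sqrt{1624 - 570}} = \sqrt{41 + \sqrt{1624 - 570}} = \sqrt{41 + \sqrt{1054}}$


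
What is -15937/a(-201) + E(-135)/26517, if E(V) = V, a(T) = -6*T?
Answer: -140921413/10659834 ≈ -13.220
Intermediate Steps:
-15937/a(-201) + E(-135)/26517 = -15937/((-6*(-201))) - 135/26517 = -15937/1206 - 135*1/26517 = -15937*1/1206 - 45/8839 = -15937/1206 - 45/8839 = -140921413/10659834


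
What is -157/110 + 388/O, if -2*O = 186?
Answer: -57281/10230 ≈ -5.5993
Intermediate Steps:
O = -93 (O = -½*186 = -93)
-157/110 + 388/O = -157/110 + 388/(-93) = -157*1/110 + 388*(-1/93) = -157/110 - 388/93 = -57281/10230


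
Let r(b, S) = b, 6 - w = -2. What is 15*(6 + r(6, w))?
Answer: 180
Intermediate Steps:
w = 8 (w = 6 - 1*(-2) = 6 + 2 = 8)
15*(6 + r(6, w)) = 15*(6 + 6) = 15*12 = 180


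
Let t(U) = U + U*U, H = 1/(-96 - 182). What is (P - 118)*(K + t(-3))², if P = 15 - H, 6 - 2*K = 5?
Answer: -4838977/1112 ≈ -4351.6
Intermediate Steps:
K = ½ (K = 3 - ½*5 = 3 - 5/2 = ½ ≈ 0.50000)
H = -1/278 (H = 1/(-278) = -1/278 ≈ -0.0035971)
t(U) = U + U²
P = 4171/278 (P = 15 - 1*(-1/278) = 15 + 1/278 = 4171/278 ≈ 15.004)
(P - 118)*(K + t(-3))² = (4171/278 - 118)*(½ - 3*(1 - 3))² = -28633*(½ - 3*(-2))²/278 = -28633*(½ + 6)²/278 = -28633*(13/2)²/278 = -28633/278*169/4 = -4838977/1112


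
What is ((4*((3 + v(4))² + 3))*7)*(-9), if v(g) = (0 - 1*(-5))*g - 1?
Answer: -122724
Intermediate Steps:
v(g) = -1 + 5*g (v(g) = (0 + 5)*g - 1 = 5*g - 1 = -1 + 5*g)
((4*((3 + v(4))² + 3))*7)*(-9) = ((4*((3 + (-1 + 5*4))² + 3))*7)*(-9) = ((4*((3 + (-1 + 20))² + 3))*7)*(-9) = ((4*((3 + 19)² + 3))*7)*(-9) = ((4*(22² + 3))*7)*(-9) = ((4*(484 + 3))*7)*(-9) = ((4*487)*7)*(-9) = (1948*7)*(-9) = 13636*(-9) = -122724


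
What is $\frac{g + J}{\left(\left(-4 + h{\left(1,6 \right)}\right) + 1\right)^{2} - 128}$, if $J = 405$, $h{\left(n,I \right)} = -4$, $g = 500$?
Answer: $- \frac{905}{79} \approx -11.456$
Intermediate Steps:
$\frac{g + J}{\left(\left(-4 + h{\left(1,6 \right)}\right) + 1\right)^{2} - 128} = \frac{500 + 405}{\left(\left(-4 - 4\right) + 1\right)^{2} - 128} = \frac{905}{\left(-8 + 1\right)^{2} - 128} = \frac{905}{\left(-7\right)^{2} - 128} = \frac{905}{49 - 128} = \frac{905}{-79} = 905 \left(- \frac{1}{79}\right) = - \frac{905}{79}$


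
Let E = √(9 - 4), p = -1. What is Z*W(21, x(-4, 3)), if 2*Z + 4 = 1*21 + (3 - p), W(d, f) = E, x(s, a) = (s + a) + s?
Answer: 21*√5/2 ≈ 23.479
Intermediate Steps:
x(s, a) = a + 2*s (x(s, a) = (a + s) + s = a + 2*s)
E = √5 ≈ 2.2361
W(d, f) = √5
Z = 21/2 (Z = -2 + (1*21 + (3 - 1*(-1)))/2 = -2 + (21 + (3 + 1))/2 = -2 + (21 + 4)/2 = -2 + (½)*25 = -2 + 25/2 = 21/2 ≈ 10.500)
Z*W(21, x(-4, 3)) = 21*√5/2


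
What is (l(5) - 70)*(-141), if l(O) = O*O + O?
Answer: 5640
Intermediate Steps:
l(O) = O + O² (l(O) = O² + O = O + O²)
(l(5) - 70)*(-141) = (5*(1 + 5) - 70)*(-141) = (5*6 - 70)*(-141) = (30 - 70)*(-141) = -40*(-141) = 5640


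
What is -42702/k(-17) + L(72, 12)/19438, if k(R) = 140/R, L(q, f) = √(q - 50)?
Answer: 362967/70 + √22/19438 ≈ 5185.2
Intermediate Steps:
L(q, f) = √(-50 + q)
-42702/k(-17) + L(72, 12)/19438 = -42702/(140/(-17)) + √(-50 + 72)/19438 = -42702/(140*(-1/17)) + √22*(1/19438) = -42702/(-140/17) + √22/19438 = -42702*(-17/140) + √22/19438 = 362967/70 + √22/19438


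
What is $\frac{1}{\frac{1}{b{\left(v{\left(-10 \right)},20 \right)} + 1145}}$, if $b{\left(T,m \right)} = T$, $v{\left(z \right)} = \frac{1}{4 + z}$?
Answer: $\frac{6869}{6} \approx 1144.8$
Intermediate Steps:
$\frac{1}{\frac{1}{b{\left(v{\left(-10 \right)},20 \right)} + 1145}} = \frac{1}{\frac{1}{\frac{1}{4 - 10} + 1145}} = \frac{1}{\frac{1}{\frac{1}{-6} + 1145}} = \frac{1}{\frac{1}{- \frac{1}{6} + 1145}} = \frac{1}{\frac{1}{\frac{6869}{6}}} = \frac{1}{\frac{6}{6869}} = \frac{6869}{6}$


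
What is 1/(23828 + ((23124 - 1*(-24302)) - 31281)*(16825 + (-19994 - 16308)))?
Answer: -1/314432337 ≈ -3.1803e-9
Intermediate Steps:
1/(23828 + ((23124 - 1*(-24302)) - 31281)*(16825 + (-19994 - 16308))) = 1/(23828 + ((23124 + 24302) - 31281)*(16825 - 36302)) = 1/(23828 + (47426 - 31281)*(-19477)) = 1/(23828 + 16145*(-19477)) = 1/(23828 - 314456165) = 1/(-314432337) = -1/314432337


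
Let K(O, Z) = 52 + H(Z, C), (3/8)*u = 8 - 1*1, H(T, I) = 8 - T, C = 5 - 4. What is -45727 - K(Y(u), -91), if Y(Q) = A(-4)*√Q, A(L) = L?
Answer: -45878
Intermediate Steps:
C = 1
u = 56/3 (u = 8*(8 - 1*1)/3 = 8*(8 - 1)/3 = (8/3)*7 = 56/3 ≈ 18.667)
Y(Q) = -4*√Q
K(O, Z) = 60 - Z (K(O, Z) = 52 + (8 - Z) = 60 - Z)
-45727 - K(Y(u), -91) = -45727 - (60 - 1*(-91)) = -45727 - (60 + 91) = -45727 - 1*151 = -45727 - 151 = -45878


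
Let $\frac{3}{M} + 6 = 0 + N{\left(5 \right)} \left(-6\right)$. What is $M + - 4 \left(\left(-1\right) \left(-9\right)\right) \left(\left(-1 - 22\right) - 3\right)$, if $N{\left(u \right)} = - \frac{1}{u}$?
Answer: $\frac{7483}{8} \approx 935.38$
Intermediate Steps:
$M = - \frac{5}{8}$ ($M = \frac{3}{-6 + \left(0 + - \frac{1}{5} \left(-6\right)\right)} = \frac{3}{-6 + \left(0 + \left(-1\right) \frac{1}{5} \left(-6\right)\right)} = \frac{3}{-6 + \left(0 - - \frac{6}{5}\right)} = \frac{3}{-6 + \left(0 + \frac{6}{5}\right)} = \frac{3}{-6 + \frac{6}{5}} = \frac{3}{- \frac{24}{5}} = 3 \left(- \frac{5}{24}\right) = - \frac{5}{8} \approx -0.625$)
$M + - 4 \left(\left(-1\right) \left(-9\right)\right) \left(\left(-1 - 22\right) - 3\right) = - \frac{5}{8} + - 4 \left(\left(-1\right) \left(-9\right)\right) \left(\left(-1 - 22\right) - 3\right) = - \frac{5}{8} + \left(-4\right) 9 \left(-23 - 3\right) = - \frac{5}{8} - -936 = - \frac{5}{8} + 936 = \frac{7483}{8}$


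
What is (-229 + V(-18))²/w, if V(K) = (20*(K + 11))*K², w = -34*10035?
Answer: -2078356921/341190 ≈ -6091.5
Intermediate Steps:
w = -341190
V(K) = K²*(220 + 20*K) (V(K) = (20*(11 + K))*K² = (220 + 20*K)*K² = K²*(220 + 20*K))
(-229 + V(-18))²/w = (-229 + 20*(-18)²*(11 - 18))²/(-341190) = (-229 + 20*324*(-7))²*(-1/341190) = (-229 - 45360)²*(-1/341190) = (-45589)²*(-1/341190) = 2078356921*(-1/341190) = -2078356921/341190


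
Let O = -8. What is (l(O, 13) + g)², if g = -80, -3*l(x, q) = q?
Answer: 64009/9 ≈ 7112.1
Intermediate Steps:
l(x, q) = -q/3
(l(O, 13) + g)² = (-⅓*13 - 80)² = (-13/3 - 80)² = (-253/3)² = 64009/9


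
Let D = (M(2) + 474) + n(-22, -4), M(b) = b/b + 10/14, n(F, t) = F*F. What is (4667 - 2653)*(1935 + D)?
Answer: 40809682/7 ≈ 5.8300e+6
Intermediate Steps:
n(F, t) = F²
M(b) = 12/7 (M(b) = 1 + 10*(1/14) = 1 + 5/7 = 12/7)
D = 6718/7 (D = (12/7 + 474) + (-22)² = 3330/7 + 484 = 6718/7 ≈ 959.71)
(4667 - 2653)*(1935 + D) = (4667 - 2653)*(1935 + 6718/7) = 2014*(20263/7) = 40809682/7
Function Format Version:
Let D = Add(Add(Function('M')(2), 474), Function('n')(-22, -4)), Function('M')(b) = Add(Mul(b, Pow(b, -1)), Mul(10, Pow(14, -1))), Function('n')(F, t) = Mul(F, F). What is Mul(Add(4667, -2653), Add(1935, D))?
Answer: Rational(40809682, 7) ≈ 5.8300e+6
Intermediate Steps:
Function('n')(F, t) = Pow(F, 2)
Function('M')(b) = Rational(12, 7) (Function('M')(b) = Add(1, Mul(10, Rational(1, 14))) = Add(1, Rational(5, 7)) = Rational(12, 7))
D = Rational(6718, 7) (D = Add(Add(Rational(12, 7), 474), Pow(-22, 2)) = Add(Rational(3330, 7), 484) = Rational(6718, 7) ≈ 959.71)
Mul(Add(4667, -2653), Add(1935, D)) = Mul(Add(4667, -2653), Add(1935, Rational(6718, 7))) = Mul(2014, Rational(20263, 7)) = Rational(40809682, 7)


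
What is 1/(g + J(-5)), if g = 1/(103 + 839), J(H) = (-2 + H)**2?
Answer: 942/46159 ≈ 0.020408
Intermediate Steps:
g = 1/942 ≈ 0.0010616
1/(g + J(-5)) = 1/(1/942 + (-2 - 5)**2) = 1/(1/942 + (-7)**2) = 1/(1/942 + 49) = 1/(46159/942) = 942/46159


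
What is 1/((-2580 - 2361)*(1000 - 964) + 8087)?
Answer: -1/169789 ≈ -5.8897e-6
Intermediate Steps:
1/((-2580 - 2361)*(1000 - 964) + 8087) = 1/(-4941*36 + 8087) = 1/(-177876 + 8087) = 1/(-169789) = -1/169789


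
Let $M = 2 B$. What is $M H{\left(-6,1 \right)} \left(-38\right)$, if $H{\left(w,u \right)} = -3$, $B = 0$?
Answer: $0$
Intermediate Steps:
$M = 0$ ($M = 2 \cdot 0 = 0$)
$M H{\left(-6,1 \right)} \left(-38\right) = 0 \left(-3\right) \left(-38\right) = 0 \left(-38\right) = 0$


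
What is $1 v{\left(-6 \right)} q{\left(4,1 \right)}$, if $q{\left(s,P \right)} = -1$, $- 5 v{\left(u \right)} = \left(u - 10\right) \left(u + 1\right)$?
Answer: $16$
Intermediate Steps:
$v{\left(u \right)} = - \frac{\left(1 + u\right) \left(-10 + u\right)}{5}$ ($v{\left(u \right)} = - \frac{\left(u - 10\right) \left(u + 1\right)}{5} = - \frac{\left(-10 + u\right) \left(1 + u\right)}{5} = - \frac{\left(1 + u\right) \left(-10 + u\right)}{5}$)
$1 v{\left(-6 \right)} q{\left(4,1 \right)} = 1 \left(2 - \frac{\left(-6\right)^{2}}{5} + \frac{9}{5} \left(-6\right)\right) \left(-1\right) = 1 \left(2 - \frac{36}{5} - \frac{54}{5}\right) \left(-1\right) = 1 \left(\left(-16\right) \left(-1\right)\right) = 1 \cdot 16 = 16$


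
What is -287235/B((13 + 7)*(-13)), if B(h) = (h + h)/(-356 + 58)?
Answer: -658431/4 ≈ -1.6461e+5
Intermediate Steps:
B(h) = -h/149 (B(h) = (2*h)/(-298) = (2*h)*(-1/298) = -h/149)
-287235/B((13 + 7)*(-13)) = -287235*149/(13*(13 + 7)) = -287235/((-20*(-13)/149)) = -287235/((-1/149*(-260))) = -287235/260/149 = -287235*149/260 = -658431/4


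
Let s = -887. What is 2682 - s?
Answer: 3569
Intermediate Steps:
2682 - s = 2682 - 1*(-887) = 2682 + 887 = 3569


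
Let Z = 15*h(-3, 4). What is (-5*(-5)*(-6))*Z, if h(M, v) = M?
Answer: 6750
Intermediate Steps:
Z = -45 (Z = 15*(-3) = -45)
(-5*(-5)*(-6))*Z = (-5*(-5)*(-6))*(-45) = (25*(-6))*(-45) = -150*(-45) = 6750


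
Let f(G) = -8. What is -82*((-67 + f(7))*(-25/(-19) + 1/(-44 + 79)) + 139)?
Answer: -416314/133 ≈ -3130.2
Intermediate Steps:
-82*((-67 + f(7))*(-25/(-19) + 1/(-44 + 79)) + 139) = -82*((-67 - 8)*(-25/(-19) + 1/(-44 + 79)) + 139) = -82*(-75*(-25*(-1/19) + 1/35) + 139) = -82*(-75*(25/19 + 1/35) + 139) = -82*(-75*894/665 + 139) = -82*(-13410/133 + 139) = -82*5077/133 = -416314/133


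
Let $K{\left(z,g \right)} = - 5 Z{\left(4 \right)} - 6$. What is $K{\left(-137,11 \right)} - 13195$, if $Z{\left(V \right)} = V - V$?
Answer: $-13201$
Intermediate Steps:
$Z{\left(V \right)} = 0$
$K{\left(z,g \right)} = -6$ ($K{\left(z,g \right)} = \left(-5\right) 0 - 6 = 0 - 6 = -6$)
$K{\left(-137,11 \right)} - 13195 = -6 - 13195 = -13201$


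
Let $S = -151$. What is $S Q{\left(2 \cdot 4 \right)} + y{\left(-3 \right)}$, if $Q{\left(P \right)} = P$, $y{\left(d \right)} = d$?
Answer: $-1211$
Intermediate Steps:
$S Q{\left(2 \cdot 4 \right)} + y{\left(-3 \right)} = - 151 \cdot 2 \cdot 4 - 3 = \left(-151\right) 8 - 3 = -1208 - 3 = -1211$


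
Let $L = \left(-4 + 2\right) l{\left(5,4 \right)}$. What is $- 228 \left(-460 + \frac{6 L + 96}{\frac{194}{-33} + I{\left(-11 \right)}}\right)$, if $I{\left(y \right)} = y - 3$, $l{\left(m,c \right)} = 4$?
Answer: $\frac{4322652}{41} \approx 1.0543 \cdot 10^{5}$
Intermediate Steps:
$L = -8$ ($L = \left(-4 + 2\right) 4 = \left(-2\right) 4 = -8$)
$I{\left(y \right)} = -3 + y$
$- 228 \left(-460 + \frac{6 L + 96}{\frac{194}{-33} + I{\left(-11 \right)}}\right) = - 228 \left(-460 + \frac{6 \left(-8\right) + 96}{\frac{194}{-33} - 14}\right) = - 228 \left(-460 + \frac{-48 + 96}{194 \left(- \frac{1}{33}\right) - 14}\right) = - 228 \left(-460 + \frac{48}{- \frac{194}{33} - 14}\right) = - 228 \left(-460 + \frac{48}{- \frac{656}{33}}\right) = - 228 \left(-460 + 48 \left(- \frac{33}{656}\right)\right) = - 228 \left(-460 - \frac{99}{41}\right) = \left(-228\right) \left(- \frac{18959}{41}\right) = \frac{4322652}{41}$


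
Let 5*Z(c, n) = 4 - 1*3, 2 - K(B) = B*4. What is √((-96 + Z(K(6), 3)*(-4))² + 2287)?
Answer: √291431/5 ≈ 107.97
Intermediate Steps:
K(B) = 2 - 4*B (K(B) = 2 - B*4 = 2 - 4*B)
Z(c, n) = ⅕ (Z(c, n) = (4 - 1*3)/5 = (4 - 3)/5 = (⅕)*1 = ⅕)
√((-96 + Z(K(6), 3)*(-4))² + 2287) = √((-96 + (⅕)*(-4))² + 2287) = √((-96 - ⅘)² + 2287) = √((-484/5)² + 2287) = √(234256/25 + 2287) = √(291431/25) = √291431/5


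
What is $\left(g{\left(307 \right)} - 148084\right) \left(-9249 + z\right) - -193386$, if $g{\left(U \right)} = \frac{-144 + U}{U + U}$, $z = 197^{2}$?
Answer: $- \frac{1343788674638}{307} \approx -4.3772 \cdot 10^{9}$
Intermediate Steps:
$z = 38809$
$g{\left(U \right)} = \frac{-144 + U}{2 U}$
$\left(g{\left(307 \right)} - 148084\right) \left(-9249 + z\right) - -193386 = \left(\frac{-144 + 307}{2 \cdot 307} - 148084\right) \left(-9249 + 38809\right) - -193386 = \left(\frac{1}{2} \cdot \frac{1}{307} \cdot 163 - 148084\right) 29560 + 193386 = \left(\frac{163}{614} - 148084\right) 29560 + 193386 = \left(- \frac{90923413}{614}\right) 29560 + 193386 = - \frac{1343848044140}{307} + 193386 = - \frac{1343788674638}{307}$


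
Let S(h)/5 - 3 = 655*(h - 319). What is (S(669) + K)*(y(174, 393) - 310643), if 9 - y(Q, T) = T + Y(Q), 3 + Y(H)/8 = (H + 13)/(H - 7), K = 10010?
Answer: -60055763756175/167 ≈ -3.5962e+11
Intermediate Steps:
Y(H) = -24 + 8*(13 + H)/(-7 + H) (Y(H) = -24 + 8*((H + 13)/(H - 7)) = -24 + 8*((13 + H)/(-7 + H)) = -24 + 8*(13 + H)/(-7 + H))
S(h) = -1044710 + 3275*h (S(h) = 15 + 5*(655*(h - 319)) = 15 + 5*(655*(-319 + h)) = 15 + 5*(-208945 + 655*h) = 15 + (-1044725 + 3275*h) = -1044710 + 3275*h)
y(Q, T) = 9 - T - 16*(17 - Q)/(-7 + Q) (y(Q, T) = 9 - (T + 16*(17 - Q)/(-7 + Q)) = 9 + (-T - 16*(17 - Q)/(-7 + Q)) = 9 - T - 16*(17 - Q)/(-7 + Q))
(S(669) + K)*(y(174, 393) - 310643) = ((-1044710 + 3275*669) + 10010)*((-272 + 16*174 + (-7 + 174)*(9 - 1*393))/(-7 + 174) - 310643) = ((-1044710 + 2190975) + 10010)*((-272 + 2784 + 167*(9 - 393))/167 - 310643) = (1146265 + 10010)*((-272 + 2784 + 167*(-384))/167 - 310643) = 1156275*((-272 + 2784 - 64128)/167 - 310643) = 1156275*((1/167)*(-61616) - 310643) = 1156275*(-61616/167 - 310643) = 1156275*(-51938997/167) = -60055763756175/167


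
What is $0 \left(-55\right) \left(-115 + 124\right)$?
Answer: $0$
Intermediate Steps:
$0 \left(-55\right) \left(-115 + 124\right) = 0 \cdot 9 = 0$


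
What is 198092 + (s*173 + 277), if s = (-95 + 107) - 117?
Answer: 180204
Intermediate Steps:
s = -105 (s = 12 - 117 = -105)
198092 + (s*173 + 277) = 198092 + (-105*173 + 277) = 198092 + (-18165 + 277) = 198092 - 17888 = 180204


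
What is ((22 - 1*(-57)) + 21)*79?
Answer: 7900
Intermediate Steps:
((22 - 1*(-57)) + 21)*79 = ((22 + 57) + 21)*79 = (79 + 21)*79 = 100*79 = 7900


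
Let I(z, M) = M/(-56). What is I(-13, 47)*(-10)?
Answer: 235/28 ≈ 8.3929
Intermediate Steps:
I(z, M) = -M/56 (I(z, M) = M*(-1/56) = -M/56)
I(-13, 47)*(-10) = -1/56*47*(-10) = -47/56*(-10) = 235/28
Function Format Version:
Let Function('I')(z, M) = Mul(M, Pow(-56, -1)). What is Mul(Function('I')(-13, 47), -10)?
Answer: Rational(235, 28) ≈ 8.3929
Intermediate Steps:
Function('I')(z, M) = Mul(Rational(-1, 56), M) (Function('I')(z, M) = Mul(M, Rational(-1, 56)) = Mul(Rational(-1, 56), M))
Mul(Function('I')(-13, 47), -10) = Mul(Mul(Rational(-1, 56), 47), -10) = Mul(Rational(-47, 56), -10) = Rational(235, 28)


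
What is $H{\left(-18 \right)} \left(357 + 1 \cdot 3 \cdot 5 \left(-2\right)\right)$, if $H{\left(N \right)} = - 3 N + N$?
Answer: $11772$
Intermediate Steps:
$H{\left(N \right)} = - 2 N$
$H{\left(-18 \right)} \left(357 + 1 \cdot 3 \cdot 5 \left(-2\right)\right) = \left(-2\right) \left(-18\right) \left(357 + 1 \cdot 3 \cdot 5 \left(-2\right)\right) = 36 \left(357 + 1 \cdot 15 \left(-2\right)\right) = 36 \left(357 + 1 \left(-30\right)\right) = 36 \left(357 - 30\right) = 36 \cdot 327 = 11772$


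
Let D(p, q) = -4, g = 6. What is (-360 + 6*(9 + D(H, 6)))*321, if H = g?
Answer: -105930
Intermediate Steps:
H = 6
(-360 + 6*(9 + D(H, 6)))*321 = (-360 + 6*(9 - 4))*321 = (-360 + 6*5)*321 = (-360 + 30)*321 = -330*321 = -105930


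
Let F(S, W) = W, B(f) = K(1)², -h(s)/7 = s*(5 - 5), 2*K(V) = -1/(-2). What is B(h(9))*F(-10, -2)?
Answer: -⅛ ≈ -0.12500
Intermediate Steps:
K(V) = ¼ (K(V) = (-1/(-2))/2 = (-1*(-½))/2 = (½)*(½) = ¼)
h(s) = 0 (h(s) = -7*s*(5 - 5) = -7*s*0 = -7*0 = 0)
B(f) = 1/16 (B(f) = (¼)² = 1/16)
B(h(9))*F(-10, -2) = (1/16)*(-2) = -⅛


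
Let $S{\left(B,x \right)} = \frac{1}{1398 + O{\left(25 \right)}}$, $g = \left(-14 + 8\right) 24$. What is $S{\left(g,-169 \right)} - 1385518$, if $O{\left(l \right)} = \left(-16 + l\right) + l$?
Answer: $- \frac{1984061775}{1432} \approx -1.3855 \cdot 10^{6}$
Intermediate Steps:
$O{\left(l \right)} = -16 + 2 l$
$g = -144$ ($g = \left(-6\right) 24 = -144$)
$S{\left(B,x \right)} = \frac{1}{1432}$ ($S{\left(B,x \right)} = \frac{1}{1398 + \left(-16 + 2 \cdot 25\right)} = \frac{1}{1398 + \left(-16 + 50\right)} = \frac{1}{1398 + 34} = \frac{1}{1432}$)
$S{\left(g,-169 \right)} - 1385518 = \frac{1}{1432} - 1385518 = - \frac{1984061775}{1432}$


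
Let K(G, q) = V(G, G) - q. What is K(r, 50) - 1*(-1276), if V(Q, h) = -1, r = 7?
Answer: 1225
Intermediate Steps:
K(G, q) = -1 - q
K(r, 50) - 1*(-1276) = (-1 - 1*50) - 1*(-1276) = (-1 - 50) + 1276 = -51 + 1276 = 1225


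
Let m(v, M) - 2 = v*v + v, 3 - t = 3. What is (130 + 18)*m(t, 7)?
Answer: 296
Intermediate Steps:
t = 0 (t = 3 - 1*3 = 3 - 3 = 0)
m(v, M) = 2 + v + v² (m(v, M) = 2 + (v*v + v) = 2 + (v² + v) = 2 + (v + v²) = 2 + v + v²)
(130 + 18)*m(t, 7) = (130 + 18)*(2 + 0 + 0²) = 148*(2 + 0 + 0) = 148*2 = 296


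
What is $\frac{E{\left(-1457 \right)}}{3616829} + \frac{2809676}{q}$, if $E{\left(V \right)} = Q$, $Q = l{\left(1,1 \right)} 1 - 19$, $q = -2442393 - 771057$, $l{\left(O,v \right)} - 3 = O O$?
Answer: $- \frac{5081082919577}{5811249575025} \approx -0.87435$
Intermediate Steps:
$l{\left(O,v \right)} = 3 + O^{2}$ ($l{\left(O,v \right)} = 3 + O O = 3 + O^{2}$)
$q = -3213450$
$Q = -15$ ($Q = \left(3 + 1^{2}\right) 1 - 19 = \left(3 + 1\right) 1 - 19 = 4 \cdot 1 - 19 = 4 - 19 = -15$)
$E{\left(V \right)} = -15$
$\frac{E{\left(-1457 \right)}}{3616829} + \frac{2809676}{q} = - \frac{15}{3616829} + \frac{2809676}{-3213450} = \left(-15\right) \frac{1}{3616829} + 2809676 \left(- \frac{1}{3213450}\right) = - \frac{15}{3616829} - \frac{1404838}{1606725} = - \frac{5081082919577}{5811249575025}$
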